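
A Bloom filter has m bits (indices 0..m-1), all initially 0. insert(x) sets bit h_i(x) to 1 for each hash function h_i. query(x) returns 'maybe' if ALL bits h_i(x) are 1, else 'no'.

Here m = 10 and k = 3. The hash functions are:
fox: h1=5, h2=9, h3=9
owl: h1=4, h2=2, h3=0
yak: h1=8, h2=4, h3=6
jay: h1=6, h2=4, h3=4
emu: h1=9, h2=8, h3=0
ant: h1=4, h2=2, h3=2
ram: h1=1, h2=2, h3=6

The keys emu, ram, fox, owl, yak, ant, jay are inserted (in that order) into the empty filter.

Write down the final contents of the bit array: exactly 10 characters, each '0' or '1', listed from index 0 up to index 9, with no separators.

Answer: 1110111011

Derivation:
Start: bits=0000000000
After insert 'emu': sets bits 0 8 9 -> bits=1000000011
After insert 'ram': sets bits 1 2 6 -> bits=1110001011
After insert 'fox': sets bits 5 9 -> bits=1110011011
After insert 'owl': sets bits 0 2 4 -> bits=1110111011
After insert 'yak': sets bits 4 6 8 -> bits=1110111011
After insert 'ant': sets bits 2 4 -> bits=1110111011
After insert 'jay': sets bits 4 6 -> bits=1110111011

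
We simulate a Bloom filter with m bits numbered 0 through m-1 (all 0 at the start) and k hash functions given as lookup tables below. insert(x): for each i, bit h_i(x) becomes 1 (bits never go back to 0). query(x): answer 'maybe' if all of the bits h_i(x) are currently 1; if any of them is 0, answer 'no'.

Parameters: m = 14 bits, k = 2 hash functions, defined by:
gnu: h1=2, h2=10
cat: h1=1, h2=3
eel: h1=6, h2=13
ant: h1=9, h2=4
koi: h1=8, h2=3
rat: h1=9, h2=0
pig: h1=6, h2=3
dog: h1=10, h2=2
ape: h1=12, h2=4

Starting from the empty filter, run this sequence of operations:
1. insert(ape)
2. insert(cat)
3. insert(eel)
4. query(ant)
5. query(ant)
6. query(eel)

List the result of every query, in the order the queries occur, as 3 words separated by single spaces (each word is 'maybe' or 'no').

Start: bits=00000000000000
Op 1: insert ape -> sets bits 4 12 -> bits=00001000000010
Op 2: insert cat -> sets bits 1 3 -> bits=01011000000010
Op 3: insert eel -> sets bits 6 13 -> bits=01011010000011
Op 4: query ant -> checks bit4=1, bit9=0 (has a 0) -> no
Op 5: query ant -> checks bit4=1, bit9=0 (has a 0) -> no
Op 6: query eel -> checks bit6=1, bit13=1 (all 1) -> maybe
Query results in order: no no maybe

Answer: no no maybe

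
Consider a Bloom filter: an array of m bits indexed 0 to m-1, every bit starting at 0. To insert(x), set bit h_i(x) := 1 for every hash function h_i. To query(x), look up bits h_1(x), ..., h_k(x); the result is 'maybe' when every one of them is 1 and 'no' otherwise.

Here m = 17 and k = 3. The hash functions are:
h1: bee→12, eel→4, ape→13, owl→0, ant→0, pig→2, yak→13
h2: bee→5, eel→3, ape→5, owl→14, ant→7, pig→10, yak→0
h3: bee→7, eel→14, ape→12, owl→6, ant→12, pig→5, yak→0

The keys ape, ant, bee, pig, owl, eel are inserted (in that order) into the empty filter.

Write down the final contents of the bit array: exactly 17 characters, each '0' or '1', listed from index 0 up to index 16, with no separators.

Answer: 10111111001011100

Derivation:
Start: bits=00000000000000000
After insert 'ape': sets bits 5 12 13 -> bits=00000100000011000
After insert 'ant': sets bits 0 7 12 -> bits=10000101000011000
After insert 'bee': sets bits 5 7 12 -> bits=10000101000011000
After insert 'pig': sets bits 2 5 10 -> bits=10100101001011000
After insert 'owl': sets bits 0 6 14 -> bits=10100111001011100
After insert 'eel': sets bits 3 4 14 -> bits=10111111001011100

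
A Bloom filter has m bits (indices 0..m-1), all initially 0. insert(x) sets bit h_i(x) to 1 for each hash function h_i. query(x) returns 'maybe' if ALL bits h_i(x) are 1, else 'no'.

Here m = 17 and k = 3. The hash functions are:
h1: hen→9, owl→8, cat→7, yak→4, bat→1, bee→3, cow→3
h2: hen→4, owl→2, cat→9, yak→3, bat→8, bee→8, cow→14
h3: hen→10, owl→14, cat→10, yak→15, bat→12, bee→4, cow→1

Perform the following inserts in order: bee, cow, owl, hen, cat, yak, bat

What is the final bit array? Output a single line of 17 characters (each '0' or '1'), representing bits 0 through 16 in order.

Answer: 01111001111010110

Derivation:
Start: bits=00000000000000000
After insert 'bee': sets bits 3 4 8 -> bits=00011000100000000
After insert 'cow': sets bits 1 3 14 -> bits=01011000100000100
After insert 'owl': sets bits 2 8 14 -> bits=01111000100000100
After insert 'hen': sets bits 4 9 10 -> bits=01111000111000100
After insert 'cat': sets bits 7 9 10 -> bits=01111001111000100
After insert 'yak': sets bits 3 4 15 -> bits=01111001111000110
After insert 'bat': sets bits 1 8 12 -> bits=01111001111010110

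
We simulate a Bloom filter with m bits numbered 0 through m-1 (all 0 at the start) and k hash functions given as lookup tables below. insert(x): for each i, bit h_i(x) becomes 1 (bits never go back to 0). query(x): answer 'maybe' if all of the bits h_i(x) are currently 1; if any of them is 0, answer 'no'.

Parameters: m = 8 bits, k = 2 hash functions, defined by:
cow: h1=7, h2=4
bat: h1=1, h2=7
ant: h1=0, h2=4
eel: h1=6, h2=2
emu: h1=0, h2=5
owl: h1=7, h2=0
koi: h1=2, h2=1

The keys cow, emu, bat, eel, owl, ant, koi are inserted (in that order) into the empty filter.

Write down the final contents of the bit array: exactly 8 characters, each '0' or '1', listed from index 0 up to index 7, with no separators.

Start: bits=00000000
After insert 'cow': sets bits 4 7 -> bits=00001001
After insert 'emu': sets bits 0 5 -> bits=10001101
After insert 'bat': sets bits 1 7 -> bits=11001101
After insert 'eel': sets bits 2 6 -> bits=11101111
After insert 'owl': sets bits 0 7 -> bits=11101111
After insert 'ant': sets bits 0 4 -> bits=11101111
After insert 'koi': sets bits 1 2 -> bits=11101111

Answer: 11101111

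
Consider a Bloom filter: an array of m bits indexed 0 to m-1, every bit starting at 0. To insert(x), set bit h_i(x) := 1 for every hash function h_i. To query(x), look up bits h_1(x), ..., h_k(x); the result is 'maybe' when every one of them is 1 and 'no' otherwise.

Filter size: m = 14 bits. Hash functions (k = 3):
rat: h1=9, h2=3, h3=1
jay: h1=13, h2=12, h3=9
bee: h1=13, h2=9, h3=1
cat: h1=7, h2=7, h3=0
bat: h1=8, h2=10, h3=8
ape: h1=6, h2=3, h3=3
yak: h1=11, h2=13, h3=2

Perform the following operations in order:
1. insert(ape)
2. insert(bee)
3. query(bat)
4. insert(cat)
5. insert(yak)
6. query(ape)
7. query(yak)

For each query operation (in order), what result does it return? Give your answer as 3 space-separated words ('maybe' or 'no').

Answer: no maybe maybe

Derivation:
Start: bits=00000000000000
Op 1: insert ape -> sets bits 3 6 -> bits=00010010000000
Op 2: insert bee -> sets bits 1 9 13 -> bits=01010010010001
Op 3: query bat -> checks bit8=0, bit10=0 (has a 0) -> no
Op 4: insert cat -> sets bits 0 7 -> bits=11010011010001
Op 5: insert yak -> sets bits 2 11 13 -> bits=11110011010101
Op 6: query ape -> checks bit3=1, bit6=1 (all 1) -> maybe
Op 7: query yak -> checks bit2=1, bit11=1, bit13=1 (all 1) -> maybe
Query results in order: no maybe maybe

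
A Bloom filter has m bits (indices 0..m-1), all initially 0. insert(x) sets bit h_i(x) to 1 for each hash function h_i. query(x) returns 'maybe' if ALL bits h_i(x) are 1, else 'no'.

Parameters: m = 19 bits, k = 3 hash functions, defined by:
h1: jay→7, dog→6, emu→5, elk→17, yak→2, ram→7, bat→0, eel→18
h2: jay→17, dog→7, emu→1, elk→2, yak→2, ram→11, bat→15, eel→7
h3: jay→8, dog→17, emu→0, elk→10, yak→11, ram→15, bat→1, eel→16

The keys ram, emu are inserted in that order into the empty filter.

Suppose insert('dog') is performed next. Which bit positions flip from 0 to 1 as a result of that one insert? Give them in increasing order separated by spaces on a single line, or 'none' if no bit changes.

Answer: 6 17

Derivation:
Start: bits=0000000000000000000
After insert 'ram': sets bits 7 11 15 -> bits=0000000100010001000
After insert 'emu': sets bits 0 1 5 -> bits=1100010100010001000
insert 'dog' would touch bits 6 7 17; currently bit6=0, bit7=1, bit17=0
Bits that are 0 among those (would change 0->1): 6 17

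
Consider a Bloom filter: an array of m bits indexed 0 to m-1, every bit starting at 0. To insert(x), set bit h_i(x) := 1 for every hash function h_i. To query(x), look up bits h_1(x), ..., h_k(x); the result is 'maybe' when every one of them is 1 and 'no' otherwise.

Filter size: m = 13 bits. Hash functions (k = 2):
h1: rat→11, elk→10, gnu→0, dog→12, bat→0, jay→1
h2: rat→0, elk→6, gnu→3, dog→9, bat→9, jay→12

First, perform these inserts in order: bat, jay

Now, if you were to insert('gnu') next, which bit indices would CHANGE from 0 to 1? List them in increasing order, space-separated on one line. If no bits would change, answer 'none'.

Answer: 3

Derivation:
Start: bits=0000000000000
After insert 'bat': sets bits 0 9 -> bits=1000000001000
After insert 'jay': sets bits 1 12 -> bits=1100000001001
insert 'gnu' would touch bits 0 3; currently bit0=1, bit3=0
Bits that are 0 among those (would change 0->1): 3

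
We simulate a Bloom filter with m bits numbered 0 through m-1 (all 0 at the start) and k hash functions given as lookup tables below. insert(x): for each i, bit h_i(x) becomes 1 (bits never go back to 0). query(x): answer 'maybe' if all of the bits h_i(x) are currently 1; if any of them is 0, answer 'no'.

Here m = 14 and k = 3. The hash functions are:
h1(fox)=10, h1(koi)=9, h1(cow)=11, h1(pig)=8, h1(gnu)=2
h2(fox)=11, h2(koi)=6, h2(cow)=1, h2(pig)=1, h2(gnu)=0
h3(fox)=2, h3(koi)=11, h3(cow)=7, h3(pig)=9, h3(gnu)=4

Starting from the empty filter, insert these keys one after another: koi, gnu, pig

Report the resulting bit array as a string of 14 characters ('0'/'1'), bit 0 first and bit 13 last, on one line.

Start: bits=00000000000000
After insert 'koi': sets bits 6 9 11 -> bits=00000010010100
After insert 'gnu': sets bits 0 2 4 -> bits=10101010010100
After insert 'pig': sets bits 1 8 9 -> bits=11101010110100

Answer: 11101010110100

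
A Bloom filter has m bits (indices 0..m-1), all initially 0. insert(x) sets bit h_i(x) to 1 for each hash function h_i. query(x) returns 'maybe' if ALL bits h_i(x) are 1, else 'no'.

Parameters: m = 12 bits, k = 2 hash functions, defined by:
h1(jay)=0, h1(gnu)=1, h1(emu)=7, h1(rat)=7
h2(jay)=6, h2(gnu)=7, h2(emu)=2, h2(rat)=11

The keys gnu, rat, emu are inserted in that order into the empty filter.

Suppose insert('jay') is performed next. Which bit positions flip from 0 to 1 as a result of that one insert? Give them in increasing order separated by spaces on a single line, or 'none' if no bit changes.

Answer: 0 6

Derivation:
Start: bits=000000000000
After insert 'gnu': sets bits 1 7 -> bits=010000010000
After insert 'rat': sets bits 7 11 -> bits=010000010001
After insert 'emu': sets bits 2 7 -> bits=011000010001
insert 'jay' would touch bits 0 6; currently bit0=0, bit6=0
Bits that are 0 among those (would change 0->1): 0 6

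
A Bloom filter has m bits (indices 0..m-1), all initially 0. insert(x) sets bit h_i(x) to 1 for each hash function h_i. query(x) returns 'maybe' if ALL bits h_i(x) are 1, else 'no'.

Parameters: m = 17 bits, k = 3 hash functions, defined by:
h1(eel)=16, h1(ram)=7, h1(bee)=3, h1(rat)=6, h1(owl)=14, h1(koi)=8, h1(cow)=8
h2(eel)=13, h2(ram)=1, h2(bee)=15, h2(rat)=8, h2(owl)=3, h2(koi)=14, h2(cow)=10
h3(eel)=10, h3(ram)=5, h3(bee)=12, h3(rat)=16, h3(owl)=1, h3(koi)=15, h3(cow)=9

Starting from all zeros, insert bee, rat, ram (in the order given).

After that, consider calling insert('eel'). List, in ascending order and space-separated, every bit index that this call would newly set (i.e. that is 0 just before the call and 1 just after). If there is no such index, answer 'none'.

Start: bits=00000000000000000
After insert 'bee': sets bits 3 12 15 -> bits=00010000000010010
After insert 'rat': sets bits 6 8 16 -> bits=00010010100010011
After insert 'ram': sets bits 1 5 7 -> bits=01010111100010011
insert 'eel' would touch bits 10 13 16; currently bit10=0, bit13=0, bit16=1
Bits that are 0 among those (would change 0->1): 10 13

Answer: 10 13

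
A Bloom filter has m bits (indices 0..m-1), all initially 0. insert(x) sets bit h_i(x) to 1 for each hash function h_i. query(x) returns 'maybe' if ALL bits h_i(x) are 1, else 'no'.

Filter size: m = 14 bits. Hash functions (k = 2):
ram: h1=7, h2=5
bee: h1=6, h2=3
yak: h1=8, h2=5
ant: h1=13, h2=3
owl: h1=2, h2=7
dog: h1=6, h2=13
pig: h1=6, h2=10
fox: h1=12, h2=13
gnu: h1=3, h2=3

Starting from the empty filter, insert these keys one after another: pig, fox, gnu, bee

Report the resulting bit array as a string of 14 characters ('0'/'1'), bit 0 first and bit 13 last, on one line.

Start: bits=00000000000000
After insert 'pig': sets bits 6 10 -> bits=00000010001000
After insert 'fox': sets bits 12 13 -> bits=00000010001011
After insert 'gnu': sets bits 3 -> bits=00010010001011
After insert 'bee': sets bits 3 6 -> bits=00010010001011

Answer: 00010010001011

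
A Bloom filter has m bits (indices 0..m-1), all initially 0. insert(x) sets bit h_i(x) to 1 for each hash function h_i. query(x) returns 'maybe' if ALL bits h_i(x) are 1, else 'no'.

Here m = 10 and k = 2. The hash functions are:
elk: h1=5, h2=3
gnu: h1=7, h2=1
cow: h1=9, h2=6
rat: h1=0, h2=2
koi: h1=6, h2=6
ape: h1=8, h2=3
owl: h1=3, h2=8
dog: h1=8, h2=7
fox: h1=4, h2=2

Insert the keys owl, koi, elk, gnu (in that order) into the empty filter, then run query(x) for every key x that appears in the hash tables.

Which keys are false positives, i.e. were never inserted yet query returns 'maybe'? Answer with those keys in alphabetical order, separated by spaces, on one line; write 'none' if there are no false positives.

Answer: ape dog

Derivation:
Start: bits=0000000000
After insert 'owl': sets bits 3 8 -> bits=0001000010
After insert 'koi': sets bits 6 -> bits=0001001010
After insert 'elk': sets bits 3 5 -> bits=0001011010
After insert 'gnu': sets bits 1 7 -> bits=0101011110
Not inserted: ape cow dog fox rat — query each against bits=0101011110:
query ape: checks bit3=1, bit8=1 (all 1) -> maybe => FALSE POSITIVE
query cow: checks bit6=1, bit9=0 (has a 0) -> no => not a false positive
query dog: checks bit7=1, bit8=1 (all 1) -> maybe => FALSE POSITIVE
query fox: checks bit2=0, bit4=0 (has a 0) -> no => not a false positive
query rat: checks bit0=0, bit2=0 (has a 0) -> no => not a false positive
False positives (alphabetical): ape dog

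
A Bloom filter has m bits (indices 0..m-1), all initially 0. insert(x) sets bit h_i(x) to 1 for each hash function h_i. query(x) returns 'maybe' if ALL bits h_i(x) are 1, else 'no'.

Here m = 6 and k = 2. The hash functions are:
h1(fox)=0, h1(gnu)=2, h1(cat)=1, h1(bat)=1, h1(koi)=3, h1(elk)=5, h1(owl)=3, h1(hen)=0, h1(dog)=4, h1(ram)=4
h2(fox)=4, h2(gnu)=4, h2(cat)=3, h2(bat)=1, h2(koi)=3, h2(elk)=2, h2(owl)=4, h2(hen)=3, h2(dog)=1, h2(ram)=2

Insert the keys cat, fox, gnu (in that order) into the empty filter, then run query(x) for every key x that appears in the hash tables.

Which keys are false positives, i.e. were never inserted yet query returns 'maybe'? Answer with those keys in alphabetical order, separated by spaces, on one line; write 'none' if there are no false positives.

Answer: bat dog hen koi owl ram

Derivation:
Start: bits=000000
After insert 'cat': sets bits 1 3 -> bits=010100
After insert 'fox': sets bits 0 4 -> bits=110110
After insert 'gnu': sets bits 2 4 -> bits=111110
Not inserted: bat dog elk hen koi owl ram — query each against bits=111110:
query bat: checks bit1=1 (all 1) -> maybe => FALSE POSITIVE
query dog: checks bit1=1, bit4=1 (all 1) -> maybe => FALSE POSITIVE
query elk: checks bit2=1, bit5=0 (has a 0) -> no => not a false positive
query hen: checks bit0=1, bit3=1 (all 1) -> maybe => FALSE POSITIVE
query koi: checks bit3=1 (all 1) -> maybe => FALSE POSITIVE
query owl: checks bit3=1, bit4=1 (all 1) -> maybe => FALSE POSITIVE
query ram: checks bit2=1, bit4=1 (all 1) -> maybe => FALSE POSITIVE
False positives (alphabetical): bat dog hen koi owl ram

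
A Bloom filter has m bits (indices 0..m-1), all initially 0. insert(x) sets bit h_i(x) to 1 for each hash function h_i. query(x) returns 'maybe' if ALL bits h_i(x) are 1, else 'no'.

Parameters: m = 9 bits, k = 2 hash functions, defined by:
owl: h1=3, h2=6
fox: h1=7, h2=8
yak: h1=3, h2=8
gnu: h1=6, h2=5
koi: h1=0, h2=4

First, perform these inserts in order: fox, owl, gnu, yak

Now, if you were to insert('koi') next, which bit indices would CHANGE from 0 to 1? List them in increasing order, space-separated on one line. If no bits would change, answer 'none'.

Answer: 0 4

Derivation:
Start: bits=000000000
After insert 'fox': sets bits 7 8 -> bits=000000011
After insert 'owl': sets bits 3 6 -> bits=000100111
After insert 'gnu': sets bits 5 6 -> bits=000101111
After insert 'yak': sets bits 3 8 -> bits=000101111
insert 'koi' would touch bits 0 4; currently bit0=0, bit4=0
Bits that are 0 among those (would change 0->1): 0 4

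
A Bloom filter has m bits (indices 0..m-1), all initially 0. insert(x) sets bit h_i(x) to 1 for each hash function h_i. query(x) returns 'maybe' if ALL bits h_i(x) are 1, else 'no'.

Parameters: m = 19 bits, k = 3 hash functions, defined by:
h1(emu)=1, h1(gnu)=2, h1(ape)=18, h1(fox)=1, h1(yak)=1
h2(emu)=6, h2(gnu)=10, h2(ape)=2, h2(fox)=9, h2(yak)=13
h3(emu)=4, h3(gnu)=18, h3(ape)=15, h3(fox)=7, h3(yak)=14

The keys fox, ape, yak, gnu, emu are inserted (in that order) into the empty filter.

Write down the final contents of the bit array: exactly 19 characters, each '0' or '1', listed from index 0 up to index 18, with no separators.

Answer: 0110101101100111001

Derivation:
Start: bits=0000000000000000000
After insert 'fox': sets bits 1 7 9 -> bits=0100000101000000000
After insert 'ape': sets bits 2 15 18 -> bits=0110000101000001001
After insert 'yak': sets bits 1 13 14 -> bits=0110000101000111001
After insert 'gnu': sets bits 2 10 18 -> bits=0110000101100111001
After insert 'emu': sets bits 1 4 6 -> bits=0110101101100111001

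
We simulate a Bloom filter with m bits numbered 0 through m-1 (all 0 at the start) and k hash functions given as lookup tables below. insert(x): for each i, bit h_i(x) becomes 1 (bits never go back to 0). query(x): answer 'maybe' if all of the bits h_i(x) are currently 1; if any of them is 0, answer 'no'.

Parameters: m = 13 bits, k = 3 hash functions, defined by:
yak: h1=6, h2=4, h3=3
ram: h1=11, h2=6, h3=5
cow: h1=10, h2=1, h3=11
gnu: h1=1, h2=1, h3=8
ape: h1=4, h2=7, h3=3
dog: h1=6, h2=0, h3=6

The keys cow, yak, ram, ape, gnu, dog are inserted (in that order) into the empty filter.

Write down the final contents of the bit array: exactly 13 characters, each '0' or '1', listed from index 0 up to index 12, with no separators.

Answer: 1101111110110

Derivation:
Start: bits=0000000000000
After insert 'cow': sets bits 1 10 11 -> bits=0100000000110
After insert 'yak': sets bits 3 4 6 -> bits=0101101000110
After insert 'ram': sets bits 5 6 11 -> bits=0101111000110
After insert 'ape': sets bits 3 4 7 -> bits=0101111100110
After insert 'gnu': sets bits 1 8 -> bits=0101111110110
After insert 'dog': sets bits 0 6 -> bits=1101111110110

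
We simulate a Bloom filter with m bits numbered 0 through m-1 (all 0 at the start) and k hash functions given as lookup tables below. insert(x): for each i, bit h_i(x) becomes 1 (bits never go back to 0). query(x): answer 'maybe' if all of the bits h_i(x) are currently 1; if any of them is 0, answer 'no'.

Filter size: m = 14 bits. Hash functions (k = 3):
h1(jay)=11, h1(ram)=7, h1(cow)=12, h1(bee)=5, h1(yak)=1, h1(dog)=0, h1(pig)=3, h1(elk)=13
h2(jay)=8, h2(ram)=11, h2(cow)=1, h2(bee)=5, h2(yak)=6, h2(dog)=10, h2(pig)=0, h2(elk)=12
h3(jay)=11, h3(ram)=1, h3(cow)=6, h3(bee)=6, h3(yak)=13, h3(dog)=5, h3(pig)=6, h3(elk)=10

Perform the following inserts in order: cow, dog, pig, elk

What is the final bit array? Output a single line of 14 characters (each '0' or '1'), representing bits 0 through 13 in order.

Start: bits=00000000000000
After insert 'cow': sets bits 1 6 12 -> bits=01000010000010
After insert 'dog': sets bits 0 5 10 -> bits=11000110001010
After insert 'pig': sets bits 0 3 6 -> bits=11010110001010
After insert 'elk': sets bits 10 12 13 -> bits=11010110001011

Answer: 11010110001011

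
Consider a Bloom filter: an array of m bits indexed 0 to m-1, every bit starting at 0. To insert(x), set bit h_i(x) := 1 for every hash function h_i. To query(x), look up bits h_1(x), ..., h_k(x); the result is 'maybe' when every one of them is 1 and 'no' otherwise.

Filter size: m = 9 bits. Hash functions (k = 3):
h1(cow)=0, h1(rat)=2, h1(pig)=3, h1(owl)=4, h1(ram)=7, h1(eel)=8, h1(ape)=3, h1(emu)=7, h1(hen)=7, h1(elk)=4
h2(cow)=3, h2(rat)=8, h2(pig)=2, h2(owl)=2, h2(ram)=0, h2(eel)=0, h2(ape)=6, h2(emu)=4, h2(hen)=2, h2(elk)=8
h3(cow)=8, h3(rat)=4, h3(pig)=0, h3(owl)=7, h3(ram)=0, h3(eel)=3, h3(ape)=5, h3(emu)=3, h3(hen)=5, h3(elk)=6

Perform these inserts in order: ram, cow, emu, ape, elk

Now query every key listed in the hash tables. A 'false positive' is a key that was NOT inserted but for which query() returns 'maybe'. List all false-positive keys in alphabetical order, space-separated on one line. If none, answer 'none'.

Answer: eel

Derivation:
Start: bits=000000000
After insert 'ram': sets bits 0 7 -> bits=100000010
After insert 'cow': sets bits 0 3 8 -> bits=100100011
After insert 'emu': sets bits 3 4 7 -> bits=100110011
After insert 'ape': sets bits 3 5 6 -> bits=100111111
After insert 'elk': sets bits 4 6 8 -> bits=100111111
Not inserted: eel hen owl pig rat — query each against bits=100111111:
query eel: checks bit0=1, bit3=1, bit8=1 (all 1) -> maybe => FALSE POSITIVE
query hen: checks bit2=0, bit5=1, bit7=1 (has a 0) -> no => not a false positive
query owl: checks bit2=0, bit4=1, bit7=1 (has a 0) -> no => not a false positive
query pig: checks bit0=1, bit2=0, bit3=1 (has a 0) -> no => not a false positive
query rat: checks bit2=0, bit4=1, bit8=1 (has a 0) -> no => not a false positive
False positives (alphabetical): eel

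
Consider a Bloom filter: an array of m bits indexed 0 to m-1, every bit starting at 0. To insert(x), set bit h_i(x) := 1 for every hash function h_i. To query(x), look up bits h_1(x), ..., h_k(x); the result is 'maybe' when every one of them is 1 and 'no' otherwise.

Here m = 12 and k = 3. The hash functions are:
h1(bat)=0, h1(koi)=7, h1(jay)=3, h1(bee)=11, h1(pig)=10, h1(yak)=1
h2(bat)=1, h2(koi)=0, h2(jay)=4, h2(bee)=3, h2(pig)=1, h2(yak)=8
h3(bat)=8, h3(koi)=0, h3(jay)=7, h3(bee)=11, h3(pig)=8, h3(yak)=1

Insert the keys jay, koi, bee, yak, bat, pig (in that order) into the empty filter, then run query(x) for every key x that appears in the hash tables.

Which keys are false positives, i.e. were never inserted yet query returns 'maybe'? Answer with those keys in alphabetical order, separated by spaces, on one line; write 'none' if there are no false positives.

Start: bits=000000000000
After insert 'jay': sets bits 3 4 7 -> bits=000110010000
After insert 'koi': sets bits 0 7 -> bits=100110010000
After insert 'bee': sets bits 3 11 -> bits=100110010001
After insert 'yak': sets bits 1 8 -> bits=110110011001
After insert 'bat': sets bits 0 1 8 -> bits=110110011001
After insert 'pig': sets bits 1 8 10 -> bits=110110011011
Not inserted: (none) — query each against bits=110110011011:
False positives (alphabetical): none

Answer: none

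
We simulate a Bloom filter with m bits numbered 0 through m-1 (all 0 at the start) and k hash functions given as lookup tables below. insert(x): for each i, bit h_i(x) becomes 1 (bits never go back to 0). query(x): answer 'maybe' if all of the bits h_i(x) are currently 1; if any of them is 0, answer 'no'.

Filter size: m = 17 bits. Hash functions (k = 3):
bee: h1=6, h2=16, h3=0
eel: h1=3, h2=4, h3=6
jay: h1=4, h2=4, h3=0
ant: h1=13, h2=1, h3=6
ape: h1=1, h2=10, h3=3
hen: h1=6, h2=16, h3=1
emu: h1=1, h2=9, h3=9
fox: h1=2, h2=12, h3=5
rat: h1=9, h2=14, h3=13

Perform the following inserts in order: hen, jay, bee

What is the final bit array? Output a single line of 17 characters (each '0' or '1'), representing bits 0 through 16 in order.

Answer: 11001010000000001

Derivation:
Start: bits=00000000000000000
After insert 'hen': sets bits 1 6 16 -> bits=01000010000000001
After insert 'jay': sets bits 0 4 -> bits=11001010000000001
After insert 'bee': sets bits 0 6 16 -> bits=11001010000000001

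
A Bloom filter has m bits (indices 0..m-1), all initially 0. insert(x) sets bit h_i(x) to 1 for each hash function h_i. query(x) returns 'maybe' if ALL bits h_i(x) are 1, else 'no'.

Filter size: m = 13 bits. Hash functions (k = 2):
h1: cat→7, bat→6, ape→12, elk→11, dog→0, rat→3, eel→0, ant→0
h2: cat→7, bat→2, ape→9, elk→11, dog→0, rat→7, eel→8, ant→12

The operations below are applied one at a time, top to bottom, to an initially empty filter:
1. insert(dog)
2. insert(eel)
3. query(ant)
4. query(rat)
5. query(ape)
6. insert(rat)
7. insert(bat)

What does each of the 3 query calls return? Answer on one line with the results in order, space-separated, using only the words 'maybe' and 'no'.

Start: bits=0000000000000
Op 1: insert dog -> sets bits 0 -> bits=1000000000000
Op 2: insert eel -> sets bits 0 8 -> bits=1000000010000
Op 3: query ant -> checks bit0=1, bit12=0 (has a 0) -> no
Op 4: query rat -> checks bit3=0, bit7=0 (has a 0) -> no
Op 5: query ape -> checks bit9=0, bit12=0 (has a 0) -> no
Op 6: insert rat -> sets bits 3 7 -> bits=1001000110000
Op 7: insert bat -> sets bits 2 6 -> bits=1011001110000
Query results in order: no no no

Answer: no no no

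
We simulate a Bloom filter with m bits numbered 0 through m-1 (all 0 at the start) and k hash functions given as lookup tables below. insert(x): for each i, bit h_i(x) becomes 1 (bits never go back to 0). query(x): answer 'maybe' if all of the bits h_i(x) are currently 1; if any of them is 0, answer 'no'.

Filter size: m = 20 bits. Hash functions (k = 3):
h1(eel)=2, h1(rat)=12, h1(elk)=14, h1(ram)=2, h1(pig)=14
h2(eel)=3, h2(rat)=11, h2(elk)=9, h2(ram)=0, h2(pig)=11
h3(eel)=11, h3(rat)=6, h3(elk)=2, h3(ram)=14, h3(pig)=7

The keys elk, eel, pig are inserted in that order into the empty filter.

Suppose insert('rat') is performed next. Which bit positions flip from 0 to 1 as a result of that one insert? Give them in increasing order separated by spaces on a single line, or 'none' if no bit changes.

Answer: 6 12

Derivation:
Start: bits=00000000000000000000
After insert 'elk': sets bits 2 9 14 -> bits=00100000010000100000
After insert 'eel': sets bits 2 3 11 -> bits=00110000010100100000
After insert 'pig': sets bits 7 11 14 -> bits=00110001010100100000
insert 'rat' would touch bits 6 11 12; currently bit6=0, bit11=1, bit12=0
Bits that are 0 among those (would change 0->1): 6 12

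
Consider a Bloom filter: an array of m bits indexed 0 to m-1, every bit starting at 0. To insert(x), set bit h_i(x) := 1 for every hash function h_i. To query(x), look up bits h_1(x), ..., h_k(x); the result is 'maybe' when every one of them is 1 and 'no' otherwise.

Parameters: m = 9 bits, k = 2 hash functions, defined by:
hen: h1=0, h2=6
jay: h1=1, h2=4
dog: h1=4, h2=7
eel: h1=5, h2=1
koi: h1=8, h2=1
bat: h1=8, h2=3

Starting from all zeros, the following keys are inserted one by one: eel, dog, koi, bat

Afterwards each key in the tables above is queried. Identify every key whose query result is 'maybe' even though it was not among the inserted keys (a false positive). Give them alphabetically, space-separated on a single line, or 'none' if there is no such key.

Answer: jay

Derivation:
Start: bits=000000000
After insert 'eel': sets bits 1 5 -> bits=010001000
After insert 'dog': sets bits 4 7 -> bits=010011010
After insert 'koi': sets bits 1 8 -> bits=010011011
After insert 'bat': sets bits 3 8 -> bits=010111011
Not inserted: hen jay — query each against bits=010111011:
query hen: checks bit0=0, bit6=0 (has a 0) -> no => not a false positive
query jay: checks bit1=1, bit4=1 (all 1) -> maybe => FALSE POSITIVE
False positives (alphabetical): jay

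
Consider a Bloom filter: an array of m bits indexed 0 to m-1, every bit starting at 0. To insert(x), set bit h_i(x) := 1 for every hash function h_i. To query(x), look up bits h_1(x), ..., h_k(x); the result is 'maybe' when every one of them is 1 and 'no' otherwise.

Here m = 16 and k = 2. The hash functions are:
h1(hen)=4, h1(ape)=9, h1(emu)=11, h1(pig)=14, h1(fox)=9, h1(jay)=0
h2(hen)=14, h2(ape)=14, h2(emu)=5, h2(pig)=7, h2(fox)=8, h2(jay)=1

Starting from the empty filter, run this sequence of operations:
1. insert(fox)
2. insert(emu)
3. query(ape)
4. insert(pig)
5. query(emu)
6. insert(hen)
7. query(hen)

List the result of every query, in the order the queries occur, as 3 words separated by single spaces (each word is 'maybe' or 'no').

Start: bits=0000000000000000
Op 1: insert fox -> sets bits 8 9 -> bits=0000000011000000
Op 2: insert emu -> sets bits 5 11 -> bits=0000010011010000
Op 3: query ape -> checks bit9=1, bit14=0 (has a 0) -> no
Op 4: insert pig -> sets bits 7 14 -> bits=0000010111010010
Op 5: query emu -> checks bit5=1, bit11=1 (all 1) -> maybe
Op 6: insert hen -> sets bits 4 14 -> bits=0000110111010010
Op 7: query hen -> checks bit4=1, bit14=1 (all 1) -> maybe
Query results in order: no maybe maybe

Answer: no maybe maybe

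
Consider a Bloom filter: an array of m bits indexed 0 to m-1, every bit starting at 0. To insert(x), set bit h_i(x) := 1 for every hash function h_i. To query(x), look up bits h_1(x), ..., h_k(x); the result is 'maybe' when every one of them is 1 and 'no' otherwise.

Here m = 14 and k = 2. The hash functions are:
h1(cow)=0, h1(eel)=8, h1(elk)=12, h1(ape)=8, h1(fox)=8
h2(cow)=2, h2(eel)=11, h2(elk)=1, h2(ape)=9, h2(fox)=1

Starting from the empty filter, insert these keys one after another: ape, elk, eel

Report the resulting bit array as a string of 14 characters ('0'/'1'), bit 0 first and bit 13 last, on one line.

Answer: 01000000110110

Derivation:
Start: bits=00000000000000
After insert 'ape': sets bits 8 9 -> bits=00000000110000
After insert 'elk': sets bits 1 12 -> bits=01000000110010
After insert 'eel': sets bits 8 11 -> bits=01000000110110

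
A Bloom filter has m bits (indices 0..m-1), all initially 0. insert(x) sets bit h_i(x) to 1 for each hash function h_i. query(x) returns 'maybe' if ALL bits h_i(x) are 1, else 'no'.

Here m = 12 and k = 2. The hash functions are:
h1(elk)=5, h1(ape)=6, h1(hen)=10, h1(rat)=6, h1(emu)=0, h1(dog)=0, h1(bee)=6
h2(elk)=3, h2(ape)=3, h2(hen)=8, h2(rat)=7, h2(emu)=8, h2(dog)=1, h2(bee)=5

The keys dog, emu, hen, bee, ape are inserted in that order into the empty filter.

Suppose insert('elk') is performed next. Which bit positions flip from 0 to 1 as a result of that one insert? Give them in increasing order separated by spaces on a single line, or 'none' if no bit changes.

Answer: none

Derivation:
Start: bits=000000000000
After insert 'dog': sets bits 0 1 -> bits=110000000000
After insert 'emu': sets bits 0 8 -> bits=110000001000
After insert 'hen': sets bits 8 10 -> bits=110000001010
After insert 'bee': sets bits 5 6 -> bits=110001101010
After insert 'ape': sets bits 3 6 -> bits=110101101010
insert 'elk' would touch bits 3 5; currently bit3=1, bit5=1
Bits that are 0 among those (would change 0->1): none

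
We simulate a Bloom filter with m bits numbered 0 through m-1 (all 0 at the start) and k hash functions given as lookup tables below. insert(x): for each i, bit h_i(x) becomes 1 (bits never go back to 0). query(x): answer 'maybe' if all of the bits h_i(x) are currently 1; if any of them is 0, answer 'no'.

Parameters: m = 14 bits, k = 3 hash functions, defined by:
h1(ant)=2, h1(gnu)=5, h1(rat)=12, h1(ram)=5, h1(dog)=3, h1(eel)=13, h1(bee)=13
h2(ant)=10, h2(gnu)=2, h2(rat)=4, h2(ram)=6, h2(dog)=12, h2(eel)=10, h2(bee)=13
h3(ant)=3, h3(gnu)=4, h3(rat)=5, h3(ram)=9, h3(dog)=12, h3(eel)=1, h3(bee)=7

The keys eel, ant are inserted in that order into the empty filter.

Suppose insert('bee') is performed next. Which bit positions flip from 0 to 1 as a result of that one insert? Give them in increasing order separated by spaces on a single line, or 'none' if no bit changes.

Start: bits=00000000000000
After insert 'eel': sets bits 1 10 13 -> bits=01000000001001
After insert 'ant': sets bits 2 3 10 -> bits=01110000001001
insert 'bee' would touch bits 7 13; currently bit7=0, bit13=1
Bits that are 0 among those (would change 0->1): 7

Answer: 7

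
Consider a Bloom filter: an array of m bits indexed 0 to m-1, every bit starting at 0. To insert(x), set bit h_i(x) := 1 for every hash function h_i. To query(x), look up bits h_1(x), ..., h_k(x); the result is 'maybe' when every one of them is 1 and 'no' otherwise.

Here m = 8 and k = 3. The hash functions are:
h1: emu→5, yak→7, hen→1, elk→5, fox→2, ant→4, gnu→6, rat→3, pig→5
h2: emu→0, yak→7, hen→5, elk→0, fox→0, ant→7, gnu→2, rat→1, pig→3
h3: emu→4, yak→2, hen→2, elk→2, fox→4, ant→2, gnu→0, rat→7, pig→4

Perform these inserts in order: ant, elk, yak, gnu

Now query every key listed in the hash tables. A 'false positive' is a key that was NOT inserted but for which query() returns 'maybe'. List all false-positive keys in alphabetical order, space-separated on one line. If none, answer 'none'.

Answer: emu fox

Derivation:
Start: bits=00000000
After insert 'ant': sets bits 2 4 7 -> bits=00101001
After insert 'elk': sets bits 0 2 5 -> bits=10101101
After insert 'yak': sets bits 2 7 -> bits=10101101
After insert 'gnu': sets bits 0 2 6 -> bits=10101111
Not inserted: emu fox hen pig rat — query each against bits=10101111:
query emu: checks bit0=1, bit4=1, bit5=1 (all 1) -> maybe => FALSE POSITIVE
query fox: checks bit0=1, bit2=1, bit4=1 (all 1) -> maybe => FALSE POSITIVE
query hen: checks bit1=0, bit2=1, bit5=1 (has a 0) -> no => not a false positive
query pig: checks bit3=0, bit4=1, bit5=1 (has a 0) -> no => not a false positive
query rat: checks bit1=0, bit3=0, bit7=1 (has a 0) -> no => not a false positive
False positives (alphabetical): emu fox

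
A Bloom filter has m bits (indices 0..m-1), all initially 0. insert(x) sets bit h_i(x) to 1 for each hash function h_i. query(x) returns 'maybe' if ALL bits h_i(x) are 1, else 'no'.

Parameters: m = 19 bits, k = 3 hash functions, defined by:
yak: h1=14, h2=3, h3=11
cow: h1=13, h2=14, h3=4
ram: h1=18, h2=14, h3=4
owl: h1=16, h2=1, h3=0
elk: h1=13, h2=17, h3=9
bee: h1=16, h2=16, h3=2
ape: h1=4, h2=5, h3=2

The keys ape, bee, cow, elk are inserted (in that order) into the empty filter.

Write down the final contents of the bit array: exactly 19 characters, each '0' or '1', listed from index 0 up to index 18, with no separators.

Answer: 0010110001000110110

Derivation:
Start: bits=0000000000000000000
After insert 'ape': sets bits 2 4 5 -> bits=0010110000000000000
After insert 'bee': sets bits 2 16 -> bits=0010110000000000100
After insert 'cow': sets bits 4 13 14 -> bits=0010110000000110100
After insert 'elk': sets bits 9 13 17 -> bits=0010110001000110110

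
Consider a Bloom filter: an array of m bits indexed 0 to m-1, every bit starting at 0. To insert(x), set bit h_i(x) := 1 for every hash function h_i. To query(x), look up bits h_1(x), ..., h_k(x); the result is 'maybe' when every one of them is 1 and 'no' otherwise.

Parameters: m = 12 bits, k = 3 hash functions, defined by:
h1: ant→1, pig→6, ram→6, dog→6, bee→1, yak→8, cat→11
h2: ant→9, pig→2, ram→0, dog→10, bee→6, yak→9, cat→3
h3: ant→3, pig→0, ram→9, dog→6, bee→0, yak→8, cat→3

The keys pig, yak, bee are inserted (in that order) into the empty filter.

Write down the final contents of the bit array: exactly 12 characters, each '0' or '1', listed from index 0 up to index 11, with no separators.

Start: bits=000000000000
After insert 'pig': sets bits 0 2 6 -> bits=101000100000
After insert 'yak': sets bits 8 9 -> bits=101000101100
After insert 'bee': sets bits 0 1 6 -> bits=111000101100

Answer: 111000101100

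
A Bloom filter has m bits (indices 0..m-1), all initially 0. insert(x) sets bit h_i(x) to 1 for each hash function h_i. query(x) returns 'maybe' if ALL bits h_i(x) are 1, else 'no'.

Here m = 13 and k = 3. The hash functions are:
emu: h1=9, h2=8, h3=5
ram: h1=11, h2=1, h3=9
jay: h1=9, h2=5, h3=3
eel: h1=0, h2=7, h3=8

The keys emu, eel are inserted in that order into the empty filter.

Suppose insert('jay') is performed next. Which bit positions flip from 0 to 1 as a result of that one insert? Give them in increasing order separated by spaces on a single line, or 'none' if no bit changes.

Start: bits=0000000000000
After insert 'emu': sets bits 5 8 9 -> bits=0000010011000
After insert 'eel': sets bits 0 7 8 -> bits=1000010111000
insert 'jay' would touch bits 3 5 9; currently bit3=0, bit5=1, bit9=1
Bits that are 0 among those (would change 0->1): 3

Answer: 3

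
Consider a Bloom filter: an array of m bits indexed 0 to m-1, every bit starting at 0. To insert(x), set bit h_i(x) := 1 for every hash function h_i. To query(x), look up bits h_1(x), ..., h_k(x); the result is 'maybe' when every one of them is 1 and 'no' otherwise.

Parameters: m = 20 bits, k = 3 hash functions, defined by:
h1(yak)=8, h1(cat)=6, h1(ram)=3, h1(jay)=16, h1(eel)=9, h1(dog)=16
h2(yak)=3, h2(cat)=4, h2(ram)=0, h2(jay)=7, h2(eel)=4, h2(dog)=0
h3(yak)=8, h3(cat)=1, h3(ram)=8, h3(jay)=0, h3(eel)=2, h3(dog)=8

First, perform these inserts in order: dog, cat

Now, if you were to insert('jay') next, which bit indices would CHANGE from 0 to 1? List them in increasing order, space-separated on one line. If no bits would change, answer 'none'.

Answer: 7

Derivation:
Start: bits=00000000000000000000
After insert 'dog': sets bits 0 8 16 -> bits=10000000100000001000
After insert 'cat': sets bits 1 4 6 -> bits=11001010100000001000
insert 'jay' would touch bits 0 7 16; currently bit0=1, bit7=0, bit16=1
Bits that are 0 among those (would change 0->1): 7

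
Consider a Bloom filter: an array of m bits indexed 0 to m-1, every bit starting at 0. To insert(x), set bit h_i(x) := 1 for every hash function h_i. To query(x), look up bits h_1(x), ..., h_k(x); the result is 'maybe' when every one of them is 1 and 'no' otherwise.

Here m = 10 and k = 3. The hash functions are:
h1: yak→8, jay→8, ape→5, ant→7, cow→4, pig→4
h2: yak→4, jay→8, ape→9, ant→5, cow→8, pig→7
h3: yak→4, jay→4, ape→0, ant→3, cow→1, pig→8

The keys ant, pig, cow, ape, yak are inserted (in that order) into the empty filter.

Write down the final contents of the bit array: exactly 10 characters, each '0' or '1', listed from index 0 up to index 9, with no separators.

Answer: 1101110111

Derivation:
Start: bits=0000000000
After insert 'ant': sets bits 3 5 7 -> bits=0001010100
After insert 'pig': sets bits 4 7 8 -> bits=0001110110
After insert 'cow': sets bits 1 4 8 -> bits=0101110110
After insert 'ape': sets bits 0 5 9 -> bits=1101110111
After insert 'yak': sets bits 4 8 -> bits=1101110111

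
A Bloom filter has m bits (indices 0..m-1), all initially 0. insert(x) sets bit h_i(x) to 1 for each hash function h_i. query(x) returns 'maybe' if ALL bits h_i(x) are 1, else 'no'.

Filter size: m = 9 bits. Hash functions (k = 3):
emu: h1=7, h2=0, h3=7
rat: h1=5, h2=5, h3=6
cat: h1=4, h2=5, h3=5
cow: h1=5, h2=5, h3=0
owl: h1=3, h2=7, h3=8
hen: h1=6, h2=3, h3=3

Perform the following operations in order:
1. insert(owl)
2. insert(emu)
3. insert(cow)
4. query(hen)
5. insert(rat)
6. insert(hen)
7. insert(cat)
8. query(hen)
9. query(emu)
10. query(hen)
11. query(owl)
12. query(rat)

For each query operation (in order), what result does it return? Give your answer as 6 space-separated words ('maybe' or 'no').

Answer: no maybe maybe maybe maybe maybe

Derivation:
Start: bits=000000000
Op 1: insert owl -> sets bits 3 7 8 -> bits=000100011
Op 2: insert emu -> sets bits 0 7 -> bits=100100011
Op 3: insert cow -> sets bits 0 5 -> bits=100101011
Op 4: query hen -> checks bit3=1, bit6=0 (has a 0) -> no
Op 5: insert rat -> sets bits 5 6 -> bits=100101111
Op 6: insert hen -> sets bits 3 6 -> bits=100101111
Op 7: insert cat -> sets bits 4 5 -> bits=100111111
Op 8: query hen -> checks bit3=1, bit6=1 (all 1) -> maybe
Op 9: query emu -> checks bit0=1, bit7=1 (all 1) -> maybe
Op 10: query hen -> checks bit3=1, bit6=1 (all 1) -> maybe
Op 11: query owl -> checks bit3=1, bit7=1, bit8=1 (all 1) -> maybe
Op 12: query rat -> checks bit5=1, bit6=1 (all 1) -> maybe
Query results in order: no maybe maybe maybe maybe maybe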